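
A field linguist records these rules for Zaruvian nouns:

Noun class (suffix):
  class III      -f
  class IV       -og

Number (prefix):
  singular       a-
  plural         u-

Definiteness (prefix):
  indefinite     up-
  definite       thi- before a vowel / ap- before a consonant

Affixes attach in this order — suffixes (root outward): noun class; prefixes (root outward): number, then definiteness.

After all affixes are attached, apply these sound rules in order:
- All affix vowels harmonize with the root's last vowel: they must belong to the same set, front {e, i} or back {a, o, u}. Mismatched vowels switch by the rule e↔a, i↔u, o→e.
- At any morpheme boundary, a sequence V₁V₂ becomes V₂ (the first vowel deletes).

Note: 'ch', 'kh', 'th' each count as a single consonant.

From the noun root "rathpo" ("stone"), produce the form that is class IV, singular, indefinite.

Attach number singular a- → arathpo.
Attach definiteness indefinite up- → uparathpo.
Attach noun class class IV -og → uparathpoog.
Vowel harmony: no change.
Apply vowel deletion: uparathpoog → uparathpog.

uparathpog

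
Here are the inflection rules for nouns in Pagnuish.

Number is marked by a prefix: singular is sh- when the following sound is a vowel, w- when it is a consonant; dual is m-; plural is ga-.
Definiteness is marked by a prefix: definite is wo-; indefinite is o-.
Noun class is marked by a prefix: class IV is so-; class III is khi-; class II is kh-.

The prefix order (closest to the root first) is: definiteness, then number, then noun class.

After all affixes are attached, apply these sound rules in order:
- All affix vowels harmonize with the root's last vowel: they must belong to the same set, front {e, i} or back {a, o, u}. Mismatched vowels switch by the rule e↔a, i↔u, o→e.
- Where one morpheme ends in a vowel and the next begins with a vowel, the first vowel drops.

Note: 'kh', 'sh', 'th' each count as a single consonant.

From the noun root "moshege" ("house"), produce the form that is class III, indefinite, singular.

khishemoshege

Attach definiteness indefinite o- → omoshege.
Attach number singular sh- (before vowel 'o') → shomoshege.
Attach noun class class III khi- → khishomoshege.
Apply vowel harmony: khishomoshege → khishemoshege.
Vowel deletion: no change.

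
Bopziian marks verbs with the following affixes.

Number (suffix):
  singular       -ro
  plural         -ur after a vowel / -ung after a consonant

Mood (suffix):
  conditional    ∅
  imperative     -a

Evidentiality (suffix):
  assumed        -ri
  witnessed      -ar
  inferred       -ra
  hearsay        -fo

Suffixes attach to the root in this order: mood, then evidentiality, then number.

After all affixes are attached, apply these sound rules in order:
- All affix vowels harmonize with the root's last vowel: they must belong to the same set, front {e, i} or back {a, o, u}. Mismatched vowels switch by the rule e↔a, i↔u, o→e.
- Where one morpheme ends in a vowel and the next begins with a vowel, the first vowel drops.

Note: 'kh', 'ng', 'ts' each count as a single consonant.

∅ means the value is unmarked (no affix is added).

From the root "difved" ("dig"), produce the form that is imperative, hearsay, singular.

difvedefere

Attach mood imperative -a → difveda.
Attach evidentiality hearsay -fo → difvedafo.
Attach number singular -ro → difvedaforo.
Apply vowel harmony: difvedaforo → difvedefere.
Vowel deletion: no change.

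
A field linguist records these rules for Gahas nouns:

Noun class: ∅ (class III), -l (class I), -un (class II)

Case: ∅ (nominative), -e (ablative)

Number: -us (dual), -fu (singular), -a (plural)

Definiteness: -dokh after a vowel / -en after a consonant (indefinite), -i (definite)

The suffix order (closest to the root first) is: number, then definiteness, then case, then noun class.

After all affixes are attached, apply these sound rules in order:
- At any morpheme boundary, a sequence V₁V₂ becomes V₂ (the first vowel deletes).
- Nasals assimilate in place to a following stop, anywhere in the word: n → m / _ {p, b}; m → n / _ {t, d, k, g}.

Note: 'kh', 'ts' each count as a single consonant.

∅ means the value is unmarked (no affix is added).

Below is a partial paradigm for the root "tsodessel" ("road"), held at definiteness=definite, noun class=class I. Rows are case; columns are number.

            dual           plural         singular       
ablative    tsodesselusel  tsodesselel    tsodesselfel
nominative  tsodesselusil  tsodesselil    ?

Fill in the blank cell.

Attach number singular -fu → tsodesselfu.
Attach definiteness definite -i → tsodesselfui.
case = nominative: zero marking, form stays tsodesselfui.
Attach noun class class I -l → tsodesselfuil.
Apply vowel deletion: tsodesselfuil → tsodesselfil.
Nasal assimilation: no change.

tsodesselfil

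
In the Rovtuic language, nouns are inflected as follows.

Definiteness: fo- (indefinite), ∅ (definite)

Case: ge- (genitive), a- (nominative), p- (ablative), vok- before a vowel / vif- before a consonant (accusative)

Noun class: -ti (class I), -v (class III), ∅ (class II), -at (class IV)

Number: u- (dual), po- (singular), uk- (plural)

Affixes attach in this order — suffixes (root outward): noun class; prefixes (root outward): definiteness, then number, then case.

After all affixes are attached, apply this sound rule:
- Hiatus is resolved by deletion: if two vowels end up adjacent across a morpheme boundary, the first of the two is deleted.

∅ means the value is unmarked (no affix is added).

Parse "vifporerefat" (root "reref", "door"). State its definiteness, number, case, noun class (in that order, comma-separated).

definite, singular, accusative, class IV

Segment: vif-po-reref-at.
definiteness: ∅ → definite.
number: po- → singular.
case: vok/vif- → accusative.
noun class: -at → class IV.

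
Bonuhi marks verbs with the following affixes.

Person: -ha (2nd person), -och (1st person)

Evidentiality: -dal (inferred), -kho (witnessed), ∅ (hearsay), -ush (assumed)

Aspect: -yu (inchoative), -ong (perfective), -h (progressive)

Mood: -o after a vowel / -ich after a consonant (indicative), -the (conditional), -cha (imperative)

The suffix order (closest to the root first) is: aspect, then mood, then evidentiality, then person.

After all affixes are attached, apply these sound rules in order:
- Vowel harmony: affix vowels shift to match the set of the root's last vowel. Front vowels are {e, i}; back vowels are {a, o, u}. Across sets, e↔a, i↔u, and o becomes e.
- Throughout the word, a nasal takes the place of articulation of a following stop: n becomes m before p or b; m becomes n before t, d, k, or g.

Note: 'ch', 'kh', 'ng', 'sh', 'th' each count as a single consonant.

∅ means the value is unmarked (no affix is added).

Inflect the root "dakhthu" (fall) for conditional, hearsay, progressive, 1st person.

Attach aspect progressive -h → dakhthuh.
Attach mood conditional -the → dakhthuhthe.
evidentiality = hearsay: zero marking, form stays dakhthuhthe.
Attach person 1st person -och → dakhthuhtheoch.
Apply vowel harmony: dakhthuhtheoch → dakhthuhthaoch.
Nasal assimilation: no change.

dakhthuhthaoch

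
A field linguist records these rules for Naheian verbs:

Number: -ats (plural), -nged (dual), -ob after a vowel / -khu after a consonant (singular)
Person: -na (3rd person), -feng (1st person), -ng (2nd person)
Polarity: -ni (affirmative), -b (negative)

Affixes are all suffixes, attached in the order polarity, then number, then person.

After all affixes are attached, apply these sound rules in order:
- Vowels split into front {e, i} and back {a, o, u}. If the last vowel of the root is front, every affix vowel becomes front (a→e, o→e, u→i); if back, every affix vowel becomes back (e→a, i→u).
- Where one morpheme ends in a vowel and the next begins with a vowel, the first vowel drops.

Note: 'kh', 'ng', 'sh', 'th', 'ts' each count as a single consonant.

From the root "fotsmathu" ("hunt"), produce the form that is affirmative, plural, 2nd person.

Attach polarity affirmative -ni → fotsmathuni.
Attach number plural -ats → fotsmathuniats.
Attach person 2nd person -ng → fotsmathuniatsng.
Apply vowel harmony: fotsmathuniatsng → fotsmathunuatsng.
Apply vowel deletion: fotsmathunuatsng → fotsmathunatsng.

fotsmathunatsng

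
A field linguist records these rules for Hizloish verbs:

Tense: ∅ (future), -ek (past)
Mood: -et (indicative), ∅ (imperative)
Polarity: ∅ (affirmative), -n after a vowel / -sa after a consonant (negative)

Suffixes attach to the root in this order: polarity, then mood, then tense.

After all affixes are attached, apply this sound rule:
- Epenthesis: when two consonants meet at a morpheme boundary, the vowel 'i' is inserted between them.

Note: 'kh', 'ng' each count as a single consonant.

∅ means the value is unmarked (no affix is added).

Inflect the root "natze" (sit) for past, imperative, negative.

natzenek

Attach polarity negative -n (after vowel 'e') → natzen.
mood = imperative: zero marking, form stays natzen.
Attach tense past -ek → natzenek.
Epenthesis: no change.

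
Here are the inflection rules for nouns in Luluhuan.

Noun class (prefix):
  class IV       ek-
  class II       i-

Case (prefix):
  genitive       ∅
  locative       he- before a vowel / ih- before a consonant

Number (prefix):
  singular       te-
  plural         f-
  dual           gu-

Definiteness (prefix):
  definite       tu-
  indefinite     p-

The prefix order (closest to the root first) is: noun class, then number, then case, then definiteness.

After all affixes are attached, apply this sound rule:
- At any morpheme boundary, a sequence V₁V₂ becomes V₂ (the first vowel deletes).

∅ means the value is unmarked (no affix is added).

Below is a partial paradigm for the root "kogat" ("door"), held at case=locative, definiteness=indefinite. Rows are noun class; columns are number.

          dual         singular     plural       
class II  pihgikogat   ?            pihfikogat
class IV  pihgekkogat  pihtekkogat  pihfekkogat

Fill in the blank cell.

Attach noun class class II i- → ikogat.
Attach number singular te- → teikogat.
Attach case locative ih- (before consonant 't') → ihteikogat.
Attach definiteness indefinite p- → pihteikogat.
Apply vowel deletion: pihteikogat → pihtikogat.

pihtikogat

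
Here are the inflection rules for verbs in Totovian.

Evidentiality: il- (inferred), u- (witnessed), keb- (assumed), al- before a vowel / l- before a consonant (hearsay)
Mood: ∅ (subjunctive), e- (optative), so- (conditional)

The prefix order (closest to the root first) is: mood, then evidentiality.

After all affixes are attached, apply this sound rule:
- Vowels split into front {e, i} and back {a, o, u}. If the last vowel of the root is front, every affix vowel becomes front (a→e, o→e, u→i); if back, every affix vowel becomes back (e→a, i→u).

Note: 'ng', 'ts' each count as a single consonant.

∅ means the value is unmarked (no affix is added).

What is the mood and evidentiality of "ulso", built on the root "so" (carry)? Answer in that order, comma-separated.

subjunctive, inferred

Segment: il-so.
mood: ∅ → subjunctive.
evidentiality: il- → inferred.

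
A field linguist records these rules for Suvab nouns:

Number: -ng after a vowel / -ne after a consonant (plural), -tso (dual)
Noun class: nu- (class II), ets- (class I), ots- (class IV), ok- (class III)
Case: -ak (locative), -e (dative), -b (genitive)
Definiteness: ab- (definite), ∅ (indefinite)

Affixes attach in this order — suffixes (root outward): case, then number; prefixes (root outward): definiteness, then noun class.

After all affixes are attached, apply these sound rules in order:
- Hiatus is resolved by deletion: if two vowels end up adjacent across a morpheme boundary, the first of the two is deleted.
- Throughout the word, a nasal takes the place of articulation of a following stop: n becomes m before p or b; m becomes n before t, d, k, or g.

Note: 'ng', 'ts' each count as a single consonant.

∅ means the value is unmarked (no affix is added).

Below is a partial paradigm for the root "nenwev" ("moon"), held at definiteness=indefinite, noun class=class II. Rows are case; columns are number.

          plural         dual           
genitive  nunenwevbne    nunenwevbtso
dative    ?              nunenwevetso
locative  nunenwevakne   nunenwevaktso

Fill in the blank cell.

definiteness = indefinite: zero marking, form stays nenwev.
Attach case dative -e → nenweve.
Attach noun class class II nu- → nunenweve.
Attach number plural -ng (after vowel 'e') → nunenweveng.
Vowel deletion: no change.
Nasal assimilation: no change.

nunenweveng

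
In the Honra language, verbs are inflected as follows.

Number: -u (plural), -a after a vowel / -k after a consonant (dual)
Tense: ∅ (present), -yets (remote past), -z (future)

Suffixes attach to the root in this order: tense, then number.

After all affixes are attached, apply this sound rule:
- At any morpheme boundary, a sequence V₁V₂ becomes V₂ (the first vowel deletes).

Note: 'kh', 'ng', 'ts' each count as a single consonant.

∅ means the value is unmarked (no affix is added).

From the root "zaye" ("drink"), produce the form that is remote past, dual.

zayeyetsk

Attach tense remote past -yets → zayeyets.
Attach number dual -k (after consonant 'ts') → zayeyetsk.
Vowel deletion: no change.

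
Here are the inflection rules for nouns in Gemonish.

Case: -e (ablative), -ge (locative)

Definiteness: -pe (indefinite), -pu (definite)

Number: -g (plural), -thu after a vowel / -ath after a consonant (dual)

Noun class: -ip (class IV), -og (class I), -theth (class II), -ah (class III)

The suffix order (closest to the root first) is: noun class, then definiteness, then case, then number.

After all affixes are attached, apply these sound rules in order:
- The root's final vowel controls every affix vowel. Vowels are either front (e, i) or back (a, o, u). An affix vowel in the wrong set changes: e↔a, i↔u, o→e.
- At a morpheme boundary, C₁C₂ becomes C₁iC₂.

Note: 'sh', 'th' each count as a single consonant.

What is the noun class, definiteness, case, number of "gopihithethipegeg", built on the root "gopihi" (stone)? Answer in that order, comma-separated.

class II, indefinite, locative, plural

Segment: gopihi-theth-pe-ge-g.
noun class: -theth → class II.
definiteness: -pe → indefinite.
case: -ge → locative.
number: -g → plural.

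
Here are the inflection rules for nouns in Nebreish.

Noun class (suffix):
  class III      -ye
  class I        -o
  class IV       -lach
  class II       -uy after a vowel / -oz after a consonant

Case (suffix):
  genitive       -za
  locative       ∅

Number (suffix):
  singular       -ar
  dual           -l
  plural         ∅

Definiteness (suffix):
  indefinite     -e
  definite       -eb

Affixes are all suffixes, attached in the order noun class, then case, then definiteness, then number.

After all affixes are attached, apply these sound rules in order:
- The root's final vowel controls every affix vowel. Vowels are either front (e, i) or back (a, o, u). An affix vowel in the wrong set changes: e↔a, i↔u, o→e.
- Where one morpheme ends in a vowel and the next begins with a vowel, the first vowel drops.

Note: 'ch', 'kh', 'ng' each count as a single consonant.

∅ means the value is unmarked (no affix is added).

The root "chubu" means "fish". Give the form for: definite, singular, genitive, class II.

Attach noun class class II -uy (after vowel 'u') → chubuuy.
Attach case genitive -za → chubuuyza.
Attach definiteness definite -eb → chubuuyzaeb.
Attach number singular -ar → chubuuyzaebar.
Apply vowel harmony: chubuuyzaebar → chubuuyzaabar.
Apply vowel deletion: chubuuyzaabar → chubuyzabar.

chubuyzabar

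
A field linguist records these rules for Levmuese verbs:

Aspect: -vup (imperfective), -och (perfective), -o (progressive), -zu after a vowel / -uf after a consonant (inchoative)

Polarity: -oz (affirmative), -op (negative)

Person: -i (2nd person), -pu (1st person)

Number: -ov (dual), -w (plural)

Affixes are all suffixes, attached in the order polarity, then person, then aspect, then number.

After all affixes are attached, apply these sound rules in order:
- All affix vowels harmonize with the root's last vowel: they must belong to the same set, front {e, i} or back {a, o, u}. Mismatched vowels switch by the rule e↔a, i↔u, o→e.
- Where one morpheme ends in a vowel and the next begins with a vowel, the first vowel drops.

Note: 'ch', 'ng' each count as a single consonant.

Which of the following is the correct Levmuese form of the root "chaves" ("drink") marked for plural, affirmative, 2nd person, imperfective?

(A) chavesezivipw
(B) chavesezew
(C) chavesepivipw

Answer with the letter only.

A

Attach polarity affirmative -oz → chavesoz.
Attach person 2nd person -i → chavesozi.
Attach aspect imperfective -vup → chavesozivup.
Attach number plural -w → chavesozivupw.
Apply vowel harmony: chavesozivupw → chavesezivipw.
Vowel deletion: no change.
So the correct form is chavesezivipw, option (A).
(B) chavesezew is wrong: it uses progressive instead of imperfective for aspect.
(C) chavesepivipw is wrong: it uses negative instead of affirmative for polarity.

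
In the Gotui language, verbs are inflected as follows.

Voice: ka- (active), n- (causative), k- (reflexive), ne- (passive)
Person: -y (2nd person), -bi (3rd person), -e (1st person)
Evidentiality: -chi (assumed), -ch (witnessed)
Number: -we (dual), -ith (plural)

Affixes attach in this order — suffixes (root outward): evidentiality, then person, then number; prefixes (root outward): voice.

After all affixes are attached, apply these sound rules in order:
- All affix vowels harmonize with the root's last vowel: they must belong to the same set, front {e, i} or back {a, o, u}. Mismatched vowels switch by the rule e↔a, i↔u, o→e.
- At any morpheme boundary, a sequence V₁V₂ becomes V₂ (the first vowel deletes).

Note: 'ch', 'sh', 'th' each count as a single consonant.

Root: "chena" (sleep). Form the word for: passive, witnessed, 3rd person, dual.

Attach evidentiality witnessed -ch → chenach.
Attach voice passive ne- → nechenach.
Attach person 3rd person -bi → nechenachbi.
Attach number dual -we → nechenachbiwe.
Apply vowel harmony: nechenachbiwe → nachenachbuwa.
Vowel deletion: no change.

nachenachbuwa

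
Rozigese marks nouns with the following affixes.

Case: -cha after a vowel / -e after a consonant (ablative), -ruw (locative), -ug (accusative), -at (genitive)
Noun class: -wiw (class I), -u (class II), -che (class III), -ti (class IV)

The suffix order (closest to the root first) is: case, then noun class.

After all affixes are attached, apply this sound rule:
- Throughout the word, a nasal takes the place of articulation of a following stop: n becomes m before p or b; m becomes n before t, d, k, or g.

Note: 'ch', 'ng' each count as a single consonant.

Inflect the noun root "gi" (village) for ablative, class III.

gichache

Attach case ablative -cha (after vowel 'i') → gicha.
Attach noun class class III -che → gichache.
Nasal assimilation: no change.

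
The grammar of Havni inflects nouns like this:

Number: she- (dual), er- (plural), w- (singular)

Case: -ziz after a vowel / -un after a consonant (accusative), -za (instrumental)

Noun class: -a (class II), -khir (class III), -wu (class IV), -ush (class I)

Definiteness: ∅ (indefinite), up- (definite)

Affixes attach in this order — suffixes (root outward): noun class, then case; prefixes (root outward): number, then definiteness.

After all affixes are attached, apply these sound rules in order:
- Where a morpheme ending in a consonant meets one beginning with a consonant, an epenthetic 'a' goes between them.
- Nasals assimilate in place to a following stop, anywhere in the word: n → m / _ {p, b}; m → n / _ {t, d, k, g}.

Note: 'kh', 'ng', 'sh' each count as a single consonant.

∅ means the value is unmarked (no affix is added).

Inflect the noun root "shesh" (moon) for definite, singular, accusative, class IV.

Attach noun class class IV -wu → sheshwu.
Attach case accusative -ziz (after vowel 'u') → sheshwuziz.
Attach number singular w- → wsheshwuziz.
Attach definiteness definite up- → upwsheshwuziz.
Apply epenthesis: upwsheshwuziz → upawasheshawuziz.
Nasal assimilation: no change.

upawasheshawuziz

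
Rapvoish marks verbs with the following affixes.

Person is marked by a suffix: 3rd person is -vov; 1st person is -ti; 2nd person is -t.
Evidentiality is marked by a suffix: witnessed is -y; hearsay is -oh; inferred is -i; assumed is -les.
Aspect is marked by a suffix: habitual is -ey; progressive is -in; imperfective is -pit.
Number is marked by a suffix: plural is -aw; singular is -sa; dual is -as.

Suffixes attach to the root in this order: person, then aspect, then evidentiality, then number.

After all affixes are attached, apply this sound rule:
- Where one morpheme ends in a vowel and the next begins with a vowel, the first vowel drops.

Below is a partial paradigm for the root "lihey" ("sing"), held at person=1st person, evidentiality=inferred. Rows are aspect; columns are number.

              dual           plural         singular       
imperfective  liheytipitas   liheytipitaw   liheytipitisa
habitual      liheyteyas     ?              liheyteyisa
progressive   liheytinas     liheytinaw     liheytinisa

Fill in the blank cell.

liheyteyaw

Attach person 1st person -ti → liheyti.
Attach aspect habitual -ey → liheytiey.
Attach evidentiality inferred -i → liheytieyi.
Attach number plural -aw → liheytieyiaw.
Apply vowel deletion: liheytieyiaw → liheyteyaw.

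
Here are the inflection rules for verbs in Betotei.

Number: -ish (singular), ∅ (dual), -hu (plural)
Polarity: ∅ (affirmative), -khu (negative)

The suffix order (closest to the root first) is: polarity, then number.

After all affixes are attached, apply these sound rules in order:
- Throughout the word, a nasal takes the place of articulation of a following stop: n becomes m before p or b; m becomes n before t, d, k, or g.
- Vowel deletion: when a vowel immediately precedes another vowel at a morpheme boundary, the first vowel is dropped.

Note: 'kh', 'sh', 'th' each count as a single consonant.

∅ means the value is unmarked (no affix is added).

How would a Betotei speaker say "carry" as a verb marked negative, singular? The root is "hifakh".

hifakhkhish

Attach polarity negative -khu → hifakhkhu.
Attach number singular -ish → hifakhkhuish.
Nasal assimilation: no change.
Apply vowel deletion: hifakhkhuish → hifakhkhish.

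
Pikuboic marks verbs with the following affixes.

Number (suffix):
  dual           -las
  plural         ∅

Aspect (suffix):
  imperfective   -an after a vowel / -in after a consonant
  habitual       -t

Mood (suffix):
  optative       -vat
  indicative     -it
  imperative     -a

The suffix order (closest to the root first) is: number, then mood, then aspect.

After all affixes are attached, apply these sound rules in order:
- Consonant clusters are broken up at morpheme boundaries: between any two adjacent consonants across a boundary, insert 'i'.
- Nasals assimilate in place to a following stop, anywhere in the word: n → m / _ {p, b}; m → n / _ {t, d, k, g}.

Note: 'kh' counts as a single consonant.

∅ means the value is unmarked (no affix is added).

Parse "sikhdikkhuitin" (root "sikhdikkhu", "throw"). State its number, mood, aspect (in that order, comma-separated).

Segment: sikhdikkhu-it-in.
number: ∅ → plural.
mood: -it → indicative.
aspect: -an/in → imperfective.

plural, indicative, imperfective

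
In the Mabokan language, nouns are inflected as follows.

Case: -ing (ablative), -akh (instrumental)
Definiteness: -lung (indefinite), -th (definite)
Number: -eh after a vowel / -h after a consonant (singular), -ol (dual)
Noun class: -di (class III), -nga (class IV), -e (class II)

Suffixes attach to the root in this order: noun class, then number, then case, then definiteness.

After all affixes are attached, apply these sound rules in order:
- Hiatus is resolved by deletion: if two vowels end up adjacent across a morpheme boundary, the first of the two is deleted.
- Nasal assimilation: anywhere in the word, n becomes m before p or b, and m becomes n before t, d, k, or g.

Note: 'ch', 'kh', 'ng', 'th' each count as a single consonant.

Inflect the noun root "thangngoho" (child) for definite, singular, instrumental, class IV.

Attach noun class class IV -nga → thangngohonga.
Attach number singular -eh (after vowel 'a') → thangngohongaeh.
Attach case instrumental -akh → thangngohongaehakh.
Attach definiteness definite -th → thangngohongaehakhth.
Apply vowel deletion: thangngohongaehakhth → thangngohongehakhth.
Nasal assimilation: no change.

thangngohongehakhth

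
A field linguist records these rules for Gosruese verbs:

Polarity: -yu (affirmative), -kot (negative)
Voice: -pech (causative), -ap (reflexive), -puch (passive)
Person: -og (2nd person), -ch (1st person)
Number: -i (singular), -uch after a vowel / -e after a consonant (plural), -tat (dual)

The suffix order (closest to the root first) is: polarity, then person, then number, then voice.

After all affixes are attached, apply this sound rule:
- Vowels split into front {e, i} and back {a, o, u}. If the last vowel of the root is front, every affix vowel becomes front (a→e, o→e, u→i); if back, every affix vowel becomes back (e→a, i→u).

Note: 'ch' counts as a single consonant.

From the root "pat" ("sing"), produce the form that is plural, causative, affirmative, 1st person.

patyuchapach

Attach polarity affirmative -yu → patyu.
Attach person 1st person -ch → patyuch.
Attach number plural -e (after consonant 'ch') → patyuche.
Attach voice causative -pech → patyuchepech.
Apply vowel harmony: patyuchepech → patyuchapach.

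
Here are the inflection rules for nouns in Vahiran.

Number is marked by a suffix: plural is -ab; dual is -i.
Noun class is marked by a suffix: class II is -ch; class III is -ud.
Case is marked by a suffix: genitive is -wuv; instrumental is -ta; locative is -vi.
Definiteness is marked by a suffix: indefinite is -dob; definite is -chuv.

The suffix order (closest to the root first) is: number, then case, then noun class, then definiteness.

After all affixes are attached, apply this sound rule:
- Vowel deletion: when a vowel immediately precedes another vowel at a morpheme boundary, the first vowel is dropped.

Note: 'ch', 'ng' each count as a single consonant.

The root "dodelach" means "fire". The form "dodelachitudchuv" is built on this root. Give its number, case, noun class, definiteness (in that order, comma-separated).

dual, instrumental, class III, definite

Segment: dodelach-i-ta-ud-chuv.
number: -i → dual.
case: -ta → instrumental.
noun class: -ud → class III.
definiteness: -chuv → definite.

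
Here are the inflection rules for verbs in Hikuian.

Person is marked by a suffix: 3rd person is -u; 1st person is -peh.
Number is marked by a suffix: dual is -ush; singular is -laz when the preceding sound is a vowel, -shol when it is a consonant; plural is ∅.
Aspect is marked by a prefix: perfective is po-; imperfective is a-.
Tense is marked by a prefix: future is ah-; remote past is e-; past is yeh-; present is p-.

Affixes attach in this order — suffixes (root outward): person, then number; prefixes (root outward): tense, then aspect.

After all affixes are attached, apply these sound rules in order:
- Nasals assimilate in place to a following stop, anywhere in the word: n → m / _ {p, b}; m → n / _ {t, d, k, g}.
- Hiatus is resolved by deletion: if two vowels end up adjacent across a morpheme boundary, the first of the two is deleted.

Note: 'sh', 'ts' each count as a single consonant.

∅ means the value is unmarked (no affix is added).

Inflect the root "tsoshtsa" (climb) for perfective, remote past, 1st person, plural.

Attach person 1st person -peh → tsoshtsapeh.
Attach tense remote past e- → etsoshtsapeh.
Attach aspect perfective po- → poetsoshtsapeh.
number = plural: zero marking, form stays poetsoshtsapeh.
Nasal assimilation: no change.
Apply vowel deletion: poetsoshtsapeh → petsoshtsapeh.

petsoshtsapeh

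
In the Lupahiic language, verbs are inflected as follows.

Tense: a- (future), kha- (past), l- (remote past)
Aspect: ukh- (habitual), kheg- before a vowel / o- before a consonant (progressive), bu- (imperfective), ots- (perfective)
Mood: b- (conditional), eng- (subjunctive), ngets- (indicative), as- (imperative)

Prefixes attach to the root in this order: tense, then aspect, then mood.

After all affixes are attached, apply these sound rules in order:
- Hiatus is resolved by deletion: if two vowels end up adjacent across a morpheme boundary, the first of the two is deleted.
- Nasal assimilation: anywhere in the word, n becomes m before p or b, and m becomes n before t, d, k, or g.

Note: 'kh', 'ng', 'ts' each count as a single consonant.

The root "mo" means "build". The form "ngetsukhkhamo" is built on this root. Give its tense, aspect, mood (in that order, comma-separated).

Segment: ngets-ukh-kha-mo.
tense: kha- → past.
aspect: ukh- → habitual.
mood: ngets- → indicative.

past, habitual, indicative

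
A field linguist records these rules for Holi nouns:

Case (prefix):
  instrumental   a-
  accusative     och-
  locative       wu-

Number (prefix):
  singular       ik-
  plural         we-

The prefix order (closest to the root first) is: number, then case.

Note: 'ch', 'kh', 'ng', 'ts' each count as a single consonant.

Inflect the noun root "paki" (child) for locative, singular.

Attach number singular ik- → ikpaki.
Attach case locative wu- → wuikpaki.

wuikpaki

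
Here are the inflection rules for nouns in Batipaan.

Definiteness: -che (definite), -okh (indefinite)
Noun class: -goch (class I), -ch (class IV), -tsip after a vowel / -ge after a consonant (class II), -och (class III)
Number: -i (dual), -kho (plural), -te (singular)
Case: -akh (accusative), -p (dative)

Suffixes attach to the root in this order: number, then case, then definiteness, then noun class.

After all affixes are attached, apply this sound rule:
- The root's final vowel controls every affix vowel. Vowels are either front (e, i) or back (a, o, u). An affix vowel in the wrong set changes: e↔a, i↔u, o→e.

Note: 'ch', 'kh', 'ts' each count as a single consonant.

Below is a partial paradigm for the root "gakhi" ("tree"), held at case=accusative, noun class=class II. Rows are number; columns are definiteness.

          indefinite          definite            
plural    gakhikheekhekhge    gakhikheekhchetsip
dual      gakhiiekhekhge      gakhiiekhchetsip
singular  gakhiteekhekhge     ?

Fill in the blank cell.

gakhiteekhchetsip

Attach number singular -te → gakhite.
Attach case accusative -akh → gakhiteakh.
Attach definiteness definite -che → gakhiteakhche.
Attach noun class class II -tsip (after vowel 'e') → gakhiteakhchetsip.
Apply vowel harmony: gakhiteakhchetsip → gakhiteekhchetsip.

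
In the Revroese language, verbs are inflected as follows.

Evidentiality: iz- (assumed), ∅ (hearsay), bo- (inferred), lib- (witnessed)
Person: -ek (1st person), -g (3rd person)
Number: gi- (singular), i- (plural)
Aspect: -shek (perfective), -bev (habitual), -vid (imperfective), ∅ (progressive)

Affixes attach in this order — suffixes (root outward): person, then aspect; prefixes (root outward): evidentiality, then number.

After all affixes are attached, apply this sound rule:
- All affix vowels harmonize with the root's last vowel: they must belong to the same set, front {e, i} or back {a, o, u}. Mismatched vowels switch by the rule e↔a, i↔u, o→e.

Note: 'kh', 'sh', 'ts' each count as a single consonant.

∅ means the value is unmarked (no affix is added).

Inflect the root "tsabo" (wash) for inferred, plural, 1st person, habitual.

ubotsaboakbav

Attach evidentiality inferred bo- → botsabo.
Attach number plural i- → ibotsabo.
Attach person 1st person -ek → ibotsaboek.
Attach aspect habitual -bev → ibotsaboekbev.
Apply vowel harmony: ibotsaboekbev → ubotsaboakbav.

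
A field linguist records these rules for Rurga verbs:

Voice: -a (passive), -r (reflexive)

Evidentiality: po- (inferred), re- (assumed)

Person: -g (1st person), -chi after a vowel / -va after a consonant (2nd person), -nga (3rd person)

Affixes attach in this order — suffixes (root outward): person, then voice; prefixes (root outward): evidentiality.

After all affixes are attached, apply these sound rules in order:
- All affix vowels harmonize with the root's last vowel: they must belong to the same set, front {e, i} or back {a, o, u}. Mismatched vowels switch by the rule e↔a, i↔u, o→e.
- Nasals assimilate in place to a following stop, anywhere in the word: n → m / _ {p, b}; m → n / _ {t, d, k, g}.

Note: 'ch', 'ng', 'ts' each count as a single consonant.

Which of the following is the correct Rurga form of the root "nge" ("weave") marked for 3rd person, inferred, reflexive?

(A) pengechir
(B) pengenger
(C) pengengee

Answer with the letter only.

B

Attach person 3rd person -nga → ngenga.
Attach evidentiality inferred po- → pongenga.
Attach voice reflexive -r → pongengar.
Apply vowel harmony: pongengar → pengenger.
Nasal assimilation: no change.
So the correct form is pengenger, option (B).
(C) pengengee is wrong: it uses passive instead of reflexive for voice.
(A) pengechir is wrong: it uses 2nd person instead of 3rd person for person.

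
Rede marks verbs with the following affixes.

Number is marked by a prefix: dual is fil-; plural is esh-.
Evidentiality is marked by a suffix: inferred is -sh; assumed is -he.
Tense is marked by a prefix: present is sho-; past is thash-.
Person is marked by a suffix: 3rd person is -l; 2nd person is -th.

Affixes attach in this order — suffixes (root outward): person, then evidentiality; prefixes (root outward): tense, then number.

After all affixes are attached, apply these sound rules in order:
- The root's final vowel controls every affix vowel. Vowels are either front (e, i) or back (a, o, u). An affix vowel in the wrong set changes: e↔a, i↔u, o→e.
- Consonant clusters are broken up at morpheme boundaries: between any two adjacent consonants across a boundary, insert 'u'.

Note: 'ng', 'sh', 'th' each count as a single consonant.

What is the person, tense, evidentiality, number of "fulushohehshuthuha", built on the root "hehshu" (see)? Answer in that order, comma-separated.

2nd person, present, assumed, dual

Segment: fil-sho-hehshu-th-he.
person: -th → 2nd person.
tense: sho- → present.
evidentiality: -he → assumed.
number: fil- → dual.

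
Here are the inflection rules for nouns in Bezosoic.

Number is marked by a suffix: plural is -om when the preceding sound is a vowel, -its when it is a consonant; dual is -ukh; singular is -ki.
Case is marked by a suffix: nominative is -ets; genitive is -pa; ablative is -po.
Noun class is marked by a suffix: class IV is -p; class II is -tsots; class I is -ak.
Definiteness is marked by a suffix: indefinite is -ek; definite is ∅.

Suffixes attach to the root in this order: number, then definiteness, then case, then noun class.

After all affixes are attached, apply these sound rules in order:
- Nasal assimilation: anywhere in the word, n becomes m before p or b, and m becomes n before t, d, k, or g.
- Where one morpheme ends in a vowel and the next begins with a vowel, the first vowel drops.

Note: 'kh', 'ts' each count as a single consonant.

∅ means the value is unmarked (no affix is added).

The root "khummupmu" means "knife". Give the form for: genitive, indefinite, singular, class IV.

khummupmukekpap

Attach number singular -ki → khummupmuki.
Attach definiteness indefinite -ek → khummupmukiek.
Attach case genitive -pa → khummupmukiekpa.
Attach noun class class IV -p → khummupmukiekpap.
Nasal assimilation: no change.
Apply vowel deletion: khummupmukiekpap → khummupmukekpap.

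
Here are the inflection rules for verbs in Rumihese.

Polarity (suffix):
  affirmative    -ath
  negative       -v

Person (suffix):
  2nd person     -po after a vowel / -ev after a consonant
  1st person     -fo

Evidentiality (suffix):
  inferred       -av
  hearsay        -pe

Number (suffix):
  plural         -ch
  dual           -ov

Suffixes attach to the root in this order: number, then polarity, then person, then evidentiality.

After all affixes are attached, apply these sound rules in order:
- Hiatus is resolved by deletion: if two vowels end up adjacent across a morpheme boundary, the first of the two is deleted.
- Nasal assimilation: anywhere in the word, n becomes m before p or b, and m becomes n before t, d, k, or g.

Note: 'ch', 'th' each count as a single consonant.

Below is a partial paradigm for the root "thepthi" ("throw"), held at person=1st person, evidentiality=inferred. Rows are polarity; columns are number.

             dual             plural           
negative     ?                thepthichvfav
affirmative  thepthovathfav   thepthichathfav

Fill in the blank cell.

thepthovvfav

Attach number dual -ov → thepthiov.
Attach polarity negative -v → thepthiovv.
Attach person 1st person -fo → thepthiovvfo.
Attach evidentiality inferred -av → thepthiovvfoav.
Apply vowel deletion: thepthiovvfoav → thepthovvfav.
Nasal assimilation: no change.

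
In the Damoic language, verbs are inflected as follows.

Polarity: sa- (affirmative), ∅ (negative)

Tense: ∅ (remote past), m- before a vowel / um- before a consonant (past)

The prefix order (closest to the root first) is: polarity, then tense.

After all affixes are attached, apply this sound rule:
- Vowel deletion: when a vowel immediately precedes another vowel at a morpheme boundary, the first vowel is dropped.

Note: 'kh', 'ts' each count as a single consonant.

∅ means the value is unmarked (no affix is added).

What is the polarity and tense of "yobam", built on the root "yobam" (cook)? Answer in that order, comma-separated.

Segment: yobam.
polarity: ∅ → negative.
tense: ∅ → remote past.

negative, remote past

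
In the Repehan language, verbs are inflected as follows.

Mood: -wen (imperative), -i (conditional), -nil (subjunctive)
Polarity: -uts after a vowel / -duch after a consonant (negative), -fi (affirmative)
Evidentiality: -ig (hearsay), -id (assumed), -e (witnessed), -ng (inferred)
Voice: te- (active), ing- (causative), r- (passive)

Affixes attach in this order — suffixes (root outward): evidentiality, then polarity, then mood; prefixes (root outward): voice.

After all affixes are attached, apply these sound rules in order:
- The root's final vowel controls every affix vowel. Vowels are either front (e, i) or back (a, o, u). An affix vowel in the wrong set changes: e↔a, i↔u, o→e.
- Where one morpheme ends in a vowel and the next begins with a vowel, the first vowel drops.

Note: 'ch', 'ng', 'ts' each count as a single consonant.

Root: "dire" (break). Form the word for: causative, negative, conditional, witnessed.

Attach evidentiality witnessed -e → diree.
Attach polarity negative -uts (after vowel 'e') → direeuts.
Attach voice causative ing- → ingdireeuts.
Attach mood conditional -i → ingdireeutsi.
Apply vowel harmony: ingdireeutsi → ingdireeitsi.
Apply vowel deletion: ingdireeitsi → ingdiritsi.

ingdiritsi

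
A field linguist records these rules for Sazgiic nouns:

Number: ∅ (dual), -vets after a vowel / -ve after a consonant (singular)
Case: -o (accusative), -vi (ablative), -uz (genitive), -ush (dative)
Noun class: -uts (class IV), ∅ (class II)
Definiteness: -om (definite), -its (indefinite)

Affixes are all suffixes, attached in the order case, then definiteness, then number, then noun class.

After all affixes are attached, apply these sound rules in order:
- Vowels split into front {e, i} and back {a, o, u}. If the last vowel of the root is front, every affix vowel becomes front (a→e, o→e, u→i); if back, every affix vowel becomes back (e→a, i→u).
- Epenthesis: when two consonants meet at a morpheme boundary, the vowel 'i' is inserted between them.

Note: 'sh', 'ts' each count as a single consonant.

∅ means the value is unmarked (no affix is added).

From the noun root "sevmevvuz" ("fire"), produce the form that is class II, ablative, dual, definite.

sevmevvuzivuom

Attach case ablative -vi → sevmevvuzvi.
Attach definiteness definite -om → sevmevvuzviom.
number = dual: zero marking, form stays sevmevvuzviom.
noun class = class II: zero marking, form stays sevmevvuzviom.
Apply vowel harmony: sevmevvuzviom → sevmevvuzvuom.
Apply epenthesis: sevmevvuzvuom → sevmevvuzivuom.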